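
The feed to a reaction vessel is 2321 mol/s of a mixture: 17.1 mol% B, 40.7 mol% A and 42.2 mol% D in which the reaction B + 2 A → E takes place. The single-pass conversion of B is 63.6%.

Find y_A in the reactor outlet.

0.242

B reacted = 0.636 × 396.9 = 252.4 mol/s; ν_B = −1, so ξ = 252.4/1 = 252.4 mol/s.
Outlet amounts (n = n₀ + ν ξ):
  B: 396.9 − 1(252.4) = 144.5
  A: 944.6 − 2(252.4) = 439.8
  E: 0 + 1(252.4) = 252.4
  D: 979.5 (inert)
Total out = 1816 mol/s; y_A = 439.8 / 1816 = 0.2422.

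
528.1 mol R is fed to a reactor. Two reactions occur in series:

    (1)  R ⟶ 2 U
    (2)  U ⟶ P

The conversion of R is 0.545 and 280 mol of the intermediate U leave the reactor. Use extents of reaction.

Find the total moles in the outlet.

816 mol

Conversion of R: R consumed = 1ξ₁ = 0.545 × 528.1 → ξ₁ = 287.8 mol.
U balance: n_U = 0 + 2ξ₁ − 1ξ₂ = 280 → ξ₂ = (2·287.8 − 280)/1 = 295.6 mol.
Outlet amounts (n = n₀ + Σ ν·ξ):
  R: 528.1 − 1(287.8) = 240.3
  U: 0 + 2(287.8) − 1(295.6) = 280
  P: 0 + 1(295.6) = 295.6
Total out = 240.3 + 280 + 295.6 = 815.9 mol.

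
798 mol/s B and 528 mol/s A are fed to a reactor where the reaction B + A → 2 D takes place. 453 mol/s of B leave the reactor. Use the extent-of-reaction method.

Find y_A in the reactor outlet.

For B: n = n₀ − 1ξ → 453 = 798 − 1ξ, giving ξ = 345 mol/s.
Outlet amounts (n = n₀ + ν ξ):
  B: 798 − 1(345) = 453
  A: 528 − 1(345) = 183
  D: 0 + 2(345) = 690
Total out = 1326 mol/s; y_A = 183 / 1326 = 0.138.

0.138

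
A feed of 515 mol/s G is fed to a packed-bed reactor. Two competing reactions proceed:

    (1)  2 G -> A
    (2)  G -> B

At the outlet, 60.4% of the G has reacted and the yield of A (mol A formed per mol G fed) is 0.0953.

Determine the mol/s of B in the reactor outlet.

Yield of A: 1ξ₁ / 515 = 0.0953 → ξ₁ = 49.08 mol/s.
Conversion of G: 2ξ₁ + 1ξ₂ = 0.604 × 515 = 311.1 → ξ₂ = 212.9 mol/s.
Outlet amounts (n = n₀ + Σ ν·ξ):
  G: 515 − 2(49.08) − 1(212.9) = 203.9
  A: 0 + 1(49.08) = 49.08
  B: 0 + 1(212.9) = 212.9

213 mol/s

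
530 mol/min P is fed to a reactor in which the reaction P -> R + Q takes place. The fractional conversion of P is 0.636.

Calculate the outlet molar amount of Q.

P reacted = 0.636 × 530 = 337.1 mol/min; ν_P = −1, so ξ = 337.1/1 = 337.1 mol/min.
Outlet amounts (n = n₀ + ν ξ):
  P: 530 − 1(337.1) = 192.9
  R: 0 + 1(337.1) = 337.1
  Q: 0 + 1(337.1) = 337.1

337 mol/min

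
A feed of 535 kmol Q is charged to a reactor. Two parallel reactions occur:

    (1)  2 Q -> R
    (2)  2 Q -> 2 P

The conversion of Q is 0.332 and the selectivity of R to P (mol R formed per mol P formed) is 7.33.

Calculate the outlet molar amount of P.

11.3 kmol

Conversion of Q: Q consumed = 0.332 × 535 = 177.6 kmol = 2ξ₁ + 2ξ₂.
Selectivity: 1ξ₁ / (2ξ₂) = 7.33 → ξ₁ = 14.66 ξ₂.
Substitute: (2·14.66 + 2) ξ₂ = 177.6 → ξ₂ = 5.671 kmol, ξ₁ = 83.14 kmol.
Outlet amounts (n = n₀ + Σ ν·ξ):
  Q: 535 − 2(83.14) − 2(5.671) = 357.4
  R: 0 + 1(83.14) = 83.14
  P: 0 + 2(5.671) = 11.34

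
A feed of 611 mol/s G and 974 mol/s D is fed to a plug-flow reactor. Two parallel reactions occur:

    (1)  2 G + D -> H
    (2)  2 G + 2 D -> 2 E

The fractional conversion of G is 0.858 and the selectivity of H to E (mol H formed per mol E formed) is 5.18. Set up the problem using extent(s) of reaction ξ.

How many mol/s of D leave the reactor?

Conversion of G: G consumed = 0.858 × 611 = 524.2 mol/s = 2ξ₁ + 2ξ₂.
Selectivity: 1ξ₁ / (2ξ₂) = 5.18 → ξ₁ = 10.36 ξ₂.
Substitute: (2·10.36 + 2) ξ₂ = 524.2 → ξ₂ = 23.07 mol/s, ξ₁ = 239 mol/s.
Outlet amounts (n = n₀ + Σ ν·ξ):
  G: 611 − 2(239) − 2(23.07) = 86.76
  D: 974 − 1(239) − 2(23.07) = 688.8
  H: 0 + 1(239) = 239
  E: 0 + 2(23.07) = 46.15

689 mol/s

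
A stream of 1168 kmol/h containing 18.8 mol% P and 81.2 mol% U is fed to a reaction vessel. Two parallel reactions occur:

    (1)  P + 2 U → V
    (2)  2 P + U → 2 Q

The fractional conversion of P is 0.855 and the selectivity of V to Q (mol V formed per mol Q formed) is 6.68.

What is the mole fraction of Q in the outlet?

Conversion of P: P consumed = 0.855 × 219.6 = 187.7 kmol/h = 1ξ₁ + 2ξ₂.
Selectivity: 1ξ₁ / (2ξ₂) = 6.68 → ξ₁ = 13.36 ξ₂.
Substitute: (1·13.36 + 2) ξ₂ = 187.7 → ξ₂ = 12.22 kmol/h, ξ₁ = 163.3 kmol/h.
Outlet amounts (n = n₀ + Σ ν·ξ):
  P: 219.6 − 1(163.3) − 2(12.22) = 31.84
  U: 948.4 − 2(163.3) − 1(12.22) = 609.6
  V: 0 + 1(163.3) = 163.3
  Q: 0 + 2(12.22) = 24.45
Total out = 829.2 kmol/h; y_Q = 24.45 / 829.2 = 0.02948.

0.0295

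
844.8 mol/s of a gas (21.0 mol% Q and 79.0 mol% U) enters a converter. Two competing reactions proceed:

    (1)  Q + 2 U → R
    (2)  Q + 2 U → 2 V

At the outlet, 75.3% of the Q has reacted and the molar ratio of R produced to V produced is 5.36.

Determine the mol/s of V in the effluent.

Conversion of Q: Q consumed = 0.753 × 177.4 = 133.6 mol/s = 1ξ₁ + 1ξ₂.
Selectivity: 1ξ₁ / (2ξ₂) = 5.36 → ξ₁ = 10.72 ξ₂.
Substitute: (1·10.72 + 1) ξ₂ = 133.6 → ξ₂ = 11.4 mol/s, ξ₁ = 122.2 mol/s.
Outlet amounts (n = n₀ + Σ ν·ξ):
  Q: 177.4 − 1(122.2) − 1(11.4) = 43.82
  U: 667.4 − 2(122.2) − 2(11.4) = 400.2
  R: 0 + 1(122.2) = 122.2
  V: 0 + 2(11.4) = 22.8

22.8 mol/s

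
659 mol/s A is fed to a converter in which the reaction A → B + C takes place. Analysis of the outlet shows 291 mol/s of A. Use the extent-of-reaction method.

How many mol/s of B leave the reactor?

368 mol/s

For A: n = n₀ − 1ξ → 291 = 659 − 1ξ, giving ξ = 368 mol/s.
Outlet amounts (n = n₀ + ν ξ):
  A: 659 − 1(368) = 291
  B: 0 + 1(368) = 368
  C: 0 + 1(368) = 368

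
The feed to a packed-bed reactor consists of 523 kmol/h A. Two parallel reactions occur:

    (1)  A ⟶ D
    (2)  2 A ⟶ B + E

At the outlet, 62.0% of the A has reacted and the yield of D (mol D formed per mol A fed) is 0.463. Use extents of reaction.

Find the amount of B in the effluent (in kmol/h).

Yield of D: 1ξ₁ / 523 = 0.463 → ξ₁ = 242.1 kmol/h.
Conversion of A: 1ξ₁ + 2ξ₂ = 0.62 × 523 = 324.3 → ξ₂ = 41.06 kmol/h.
Outlet amounts (n = n₀ + Σ ν·ξ):
  A: 523 − 1(242.1) − 2(41.06) = 198.7
  D: 0 + 1(242.1) = 242.1
  B: 0 + 1(41.06) = 41.06
  E: 0 + 1(41.06) = 41.06

41.1 kmol/h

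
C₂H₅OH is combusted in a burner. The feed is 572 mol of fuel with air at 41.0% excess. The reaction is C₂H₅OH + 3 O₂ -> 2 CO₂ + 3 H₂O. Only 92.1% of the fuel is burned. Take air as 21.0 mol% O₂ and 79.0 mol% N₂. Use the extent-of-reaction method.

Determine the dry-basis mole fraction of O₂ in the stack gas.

0.076

Stoichiometric O₂ = 3 × 572 = 1716 mol; O₂ fed = 1716 × 1.410 = 2420 mol.
N₂ fed = 2420 × 79/21 = 9102 mol.
Fuel reacted = 0.921 × 572 → ξ = 526.8 mol.
Outlet (n = n₀ + ν ξ):
  C₂H₅OH: 572 − 1(526.8) = 45.19
  O₂: 2420 − 3(526.8) = 839.1
  N₂: 9102 (inert)
  CO₂: 0 + 2(526.8) = 1054
  H₂O: 0 + 3(526.8) = 1580
Dry total = 11040 mol; y_O₂ (dry) = 839.1 / 11040 = 0.07601.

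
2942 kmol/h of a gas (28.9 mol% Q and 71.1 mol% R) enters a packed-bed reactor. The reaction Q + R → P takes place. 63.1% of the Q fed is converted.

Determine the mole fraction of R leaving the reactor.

Q reacted = 0.631 × 850.2 = 536.5 kmol/h; ν_Q = −1, so ξ = 536.5/1 = 536.5 kmol/h.
Outlet amounts (n = n₀ + ν ξ):
  Q: 850.2 − 1(536.5) = 313.7
  R: 2092 − 1(536.5) = 1555
  P: 0 + 1(536.5) = 536.5
Total out = 2405 kmol/h; y_R = 1555 / 2405 = 0.6465.

0.647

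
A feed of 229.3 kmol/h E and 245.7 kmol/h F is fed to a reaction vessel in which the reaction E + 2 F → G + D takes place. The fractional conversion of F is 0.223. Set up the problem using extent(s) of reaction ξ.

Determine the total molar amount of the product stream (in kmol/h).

F reacted = 0.223 × 245.7 = 54.79 kmol/h; ν_F = −2, so ξ = 54.79/2 = 27.4 kmol/h.
Outlet amounts (n = n₀ + ν ξ):
  E: 229.3 − 1(27.4) = 201.9
  F: 245.7 − 2(27.4) = 190.9
  G: 0 + 1(27.4) = 27.4
  D: 0 + 1(27.4) = 27.4
Total out = 201.9 + 190.9 + 27.4 + 27.4 = 447.6 kmol/h.

448 kmol/h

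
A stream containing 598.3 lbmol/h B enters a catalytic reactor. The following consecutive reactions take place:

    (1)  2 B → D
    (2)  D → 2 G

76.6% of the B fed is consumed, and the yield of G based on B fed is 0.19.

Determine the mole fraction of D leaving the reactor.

Conversion of B: B consumed = 2ξ₁ = 0.766 × 598.3 → ξ₁ = 229.1 lbmol/h.
Yield of G: 2ξ₂ / 598.3 = 0.19 → ξ₂ = 56.84 lbmol/h.
Outlet amounts (n = n₀ + Σ ν·ξ):
  B: 598.3 − 2(229.1) = 140
  D: 0 + 1(229.1) − 1(56.84) = 172.3
  G: 0 + 2(56.84) = 113.7
Total out = 426 lbmol/h; y_D = 172.3 / 426 = 0.4045.

0.404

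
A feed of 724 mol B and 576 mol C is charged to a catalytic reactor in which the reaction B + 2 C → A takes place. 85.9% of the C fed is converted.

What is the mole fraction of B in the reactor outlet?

0.592

C reacted = 0.859 × 576 = 494.8 mol; ν_C = −2, so ξ = 494.8/2 = 247.4 mol.
Outlet amounts (n = n₀ + ν ξ):
  B: 724 − 1(247.4) = 476.6
  C: 576 − 2(247.4) = 81.22
  A: 0 + 1(247.4) = 247.4
Total out = 805.2 mol; y_B = 476.6 / 805.2 = 0.5919.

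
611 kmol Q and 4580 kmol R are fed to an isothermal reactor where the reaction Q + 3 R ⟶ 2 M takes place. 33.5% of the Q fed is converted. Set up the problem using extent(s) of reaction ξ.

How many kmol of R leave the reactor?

3970 kmol

Q reacted = 0.335 × 611 = 204.7 kmol; ν_Q = −1, so ξ = 204.7/1 = 204.7 kmol.
Outlet amounts (n = n₀ + ν ξ):
  Q: 611 − 1(204.7) = 406.3
  R: 4580 − 3(204.7) = 3966
  M: 0 + 2(204.7) = 409.4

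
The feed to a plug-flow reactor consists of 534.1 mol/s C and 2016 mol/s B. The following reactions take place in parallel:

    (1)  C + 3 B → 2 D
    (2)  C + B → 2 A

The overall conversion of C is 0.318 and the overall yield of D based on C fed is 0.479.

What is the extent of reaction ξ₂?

Yield of D: 2ξ₁ / 534.1 = 0.479 → ξ₁ = 127.9 mol/s.
Conversion of C: 1ξ₁ + 1ξ₂ = 0.318 × 534.1 = 169.8 → ξ₂ = 41.93 mol/s.
Outlet amounts (n = n₀ + Σ ν·ξ):
  C: 534.1 − 1(127.9) − 1(41.93) = 364.3
  B: 2016 − 3(127.9) − 1(41.93) = 1590
  D: 0 + 2(127.9) = 255.8
  A: 0 + 2(41.93) = 83.85

ξ₂ = 41.9 mol/s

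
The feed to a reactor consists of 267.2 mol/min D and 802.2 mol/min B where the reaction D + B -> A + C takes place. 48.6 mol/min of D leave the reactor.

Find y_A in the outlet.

0.204

For D: n = n₀ − 1ξ → 48.6 = 267.2 − 1ξ, giving ξ = 218.6 mol/min.
Outlet amounts (n = n₀ + ν ξ):
  D: 267.2 − 1(218.6) = 48.6
  B: 802.2 − 1(218.6) = 583.6
  A: 0 + 1(218.6) = 218.6
  C: 0 + 1(218.6) = 218.6
Total out = 1069 mol/min; y_A = 218.6 / 1069 = 0.2044.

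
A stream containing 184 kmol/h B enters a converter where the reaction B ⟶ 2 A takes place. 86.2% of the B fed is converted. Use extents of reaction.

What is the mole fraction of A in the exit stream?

0.926

B reacted = 0.862 × 184 = 158.6 kmol/h; ν_B = −1, so ξ = 158.6/1 = 158.6 kmol/h.
Outlet amounts (n = n₀ + ν ξ):
  B: 184 − 1(158.6) = 25.39
  A: 0 + 2(158.6) = 317.2
Total out = 342.6 kmol/h; y_A = 317.2 / 342.6 = 0.9259.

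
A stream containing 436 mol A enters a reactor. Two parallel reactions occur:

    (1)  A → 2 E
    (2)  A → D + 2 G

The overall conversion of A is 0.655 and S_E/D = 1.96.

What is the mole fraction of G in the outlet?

Conversion of A: A consumed = 0.655 × 436 = 285.6 mol = 1ξ₁ + 1ξ₂.
Selectivity: 2ξ₁ / (1ξ₂) = 1.96 → ξ₁ = 0.98 ξ₂.
Substitute: (1·0.98 + 1) ξ₂ = 285.6 → ξ₂ = 144.2 mol, ξ₁ = 141.3 mol.
Outlet amounts (n = n₀ + Σ ν·ξ):
  A: 436 − 1(141.3) − 1(144.2) = 150.4
  E: 0 + 2(141.3) = 282.7
  D: 0 + 1(144.2) = 144.2
  G: 0 + 2(144.2) = 288.5
Total out = 865.8 mol; y_G = 288.5 / 865.8 = 0.3332.

0.333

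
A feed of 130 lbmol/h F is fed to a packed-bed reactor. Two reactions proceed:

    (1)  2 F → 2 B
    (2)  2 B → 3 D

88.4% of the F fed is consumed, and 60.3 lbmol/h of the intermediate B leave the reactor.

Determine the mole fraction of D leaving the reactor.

Conversion of F: F consumed = 2ξ₁ = 0.884 × 130 → ξ₁ = 57.46 lbmol/h.
B balance: n_B = 0 + 2ξ₁ − 2ξ₂ = 60.3 → ξ₂ = (2·57.46 − 60.3)/2 = 27.31 lbmol/h.
Outlet amounts (n = n₀ + Σ ν·ξ):
  F: 130 − 2(57.46) = 15.08
  B: 0 + 2(57.46) − 2(27.31) = 60.3
  D: 0 + 3(27.31) = 81.93
Total out = 157.3 lbmol/h; y_D = 81.93 / 157.3 = 0.5208.

0.521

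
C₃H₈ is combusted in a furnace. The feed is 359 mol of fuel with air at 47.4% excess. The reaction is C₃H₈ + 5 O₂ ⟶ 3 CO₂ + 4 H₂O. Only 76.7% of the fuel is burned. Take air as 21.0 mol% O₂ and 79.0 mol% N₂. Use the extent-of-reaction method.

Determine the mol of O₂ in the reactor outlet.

1270 mol

Stoichiometric O₂ = 5 × 359 = 1795 mol; O₂ fed = 1795 × 1.474 = 2646 mol.
N₂ fed = 2646 × 79/21 = 9953 mol.
Fuel reacted = 0.767 × 359 → ξ = 275.4 mol.
Outlet (n = n₀ + ν ξ):
  C₃H₈: 359 − 1(275.4) = 83.65
  O₂: 2646 − 5(275.4) = 1269
  N₂: 9953 (inert)
  CO₂: 0 + 3(275.4) = 826.1
  H₂O: 0 + 4(275.4) = 1101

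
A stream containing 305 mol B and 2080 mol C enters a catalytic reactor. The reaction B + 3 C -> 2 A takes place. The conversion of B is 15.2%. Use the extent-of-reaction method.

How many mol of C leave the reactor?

B reacted = 0.152 × 305 = 46.36 mol; ν_B = −1, so ξ = 46.36/1 = 46.36 mol.
Outlet amounts (n = n₀ + ν ξ):
  B: 305 − 1(46.36) = 258.6
  C: 2080 − 3(46.36) = 1941
  A: 0 + 2(46.36) = 92.72

1940 mol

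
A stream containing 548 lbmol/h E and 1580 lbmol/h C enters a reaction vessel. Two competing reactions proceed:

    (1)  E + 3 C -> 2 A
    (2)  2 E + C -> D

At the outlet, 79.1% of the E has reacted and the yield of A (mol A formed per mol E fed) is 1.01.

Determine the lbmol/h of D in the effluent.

78.4 lbmol/h

Yield of A: 2ξ₁ / 548 = 1.01 → ξ₁ = 276.7 lbmol/h.
Conversion of E: 1ξ₁ + 2ξ₂ = 0.791 × 548 = 433.5 → ξ₂ = 78.36 lbmol/h.
Outlet amounts (n = n₀ + Σ ν·ξ):
  E: 548 − 1(276.7) − 2(78.36) = 114.5
  C: 1580 − 3(276.7) − 1(78.36) = 671.4
  A: 0 + 2(276.7) = 553.5
  D: 0 + 1(78.36) = 78.36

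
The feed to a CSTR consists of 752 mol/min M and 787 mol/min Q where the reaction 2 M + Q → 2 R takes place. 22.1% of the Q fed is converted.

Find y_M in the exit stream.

Q reacted = 0.221 × 787 = 173.9 mol/min; ν_Q = −1, so ξ = 173.9/1 = 173.9 mol/min.
Outlet amounts (n = n₀ + ν ξ):
  M: 752 − 2(173.9) = 404.1
  Q: 787 − 1(173.9) = 613.1
  R: 0 + 2(173.9) = 347.9
Total out = 1365 mol/min; y_M = 404.1 / 1365 = 0.2961.

0.296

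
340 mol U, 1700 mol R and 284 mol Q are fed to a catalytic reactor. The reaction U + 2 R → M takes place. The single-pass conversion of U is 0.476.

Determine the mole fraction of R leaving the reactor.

U reacted = 0.476 × 340 = 161.8 mol; ν_U = −1, so ξ = 161.8/1 = 161.8 mol.
Outlet amounts (n = n₀ + ν ξ):
  U: 340 − 1(161.8) = 178.2
  R: 1700 − 2(161.8) = 1376
  M: 0 + 1(161.8) = 161.8
  Q: 284 (inert)
Total out = 2000 mol; y_R = 1376 / 2000 = 0.688.

0.688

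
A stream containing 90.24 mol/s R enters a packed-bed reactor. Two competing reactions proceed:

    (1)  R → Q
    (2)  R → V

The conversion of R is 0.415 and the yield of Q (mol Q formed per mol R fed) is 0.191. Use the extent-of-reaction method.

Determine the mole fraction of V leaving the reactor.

0.224

Yield of Q: 1ξ₁ / 90.24 = 0.191 → ξ₁ = 17.24 mol/s.
Conversion of R: 1ξ₁ + 1ξ₂ = 0.415 × 90.24 = 37.45 → ξ₂ = 20.21 mol/s.
Outlet amounts (n = n₀ + Σ ν·ξ):
  R: 90.24 − 1(17.24) − 1(20.21) = 52.79
  Q: 0 + 1(17.24) = 17.24
  V: 0 + 1(20.21) = 20.21
Total out = 90.24 mol/s; y_V = 20.21 / 90.24 = 0.224.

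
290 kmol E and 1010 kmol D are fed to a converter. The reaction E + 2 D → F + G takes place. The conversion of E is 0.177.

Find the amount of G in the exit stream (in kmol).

E reacted = 0.177 × 290 = 51.33 kmol; ν_E = −1, so ξ = 51.33/1 = 51.33 kmol.
Outlet amounts (n = n₀ + ν ξ):
  E: 290 − 1(51.33) = 238.7
  D: 1010 − 2(51.33) = 907.3
  F: 0 + 1(51.33) = 51.33
  G: 0 + 1(51.33) = 51.33

51.3 kmol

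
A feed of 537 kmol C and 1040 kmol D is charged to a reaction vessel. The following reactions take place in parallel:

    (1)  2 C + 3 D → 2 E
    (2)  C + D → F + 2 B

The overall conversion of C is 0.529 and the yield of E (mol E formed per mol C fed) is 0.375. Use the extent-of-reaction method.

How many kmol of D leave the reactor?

Yield of E: 2ξ₁ / 537 = 0.375 → ξ₁ = 100.7 kmol.
Conversion of C: 2ξ₁ + 1ξ₂ = 0.529 × 537 = 284.1 → ξ₂ = 82.7 kmol.
Outlet amounts (n = n₀ + Σ ν·ξ):
  C: 537 − 2(100.7) − 1(82.7) = 252.9
  D: 1040 − 3(100.7) − 1(82.7) = 655.2
  E: 0 + 2(100.7) = 201.4
  F: 0 + 1(82.7) = 82.7
  B: 0 + 2(82.7) = 165.4

655 kmol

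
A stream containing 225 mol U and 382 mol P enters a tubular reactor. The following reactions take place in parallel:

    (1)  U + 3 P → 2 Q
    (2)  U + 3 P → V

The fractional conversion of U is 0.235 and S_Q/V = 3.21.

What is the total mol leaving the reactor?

481 mol

Conversion of U: U consumed = 0.235 × 225 = 52.88 mol = 1ξ₁ + 1ξ₂.
Selectivity: 2ξ₁ / (1ξ₂) = 3.21 → ξ₁ = 1.605 ξ₂.
Substitute: (1·1.605 + 1) ξ₂ = 52.88 → ξ₂ = 20.3 mol, ξ₁ = 32.58 mol.
Outlet amounts (n = n₀ + Σ ν·ξ):
  U: 225 − 1(32.58) − 1(20.3) = 172.1
  P: 382 − 3(32.58) − 3(20.3) = 223.4
  Q: 0 + 2(32.58) = 65.15
  V: 0 + 1(20.3) = 20.3
Total out = 172.1 + 223.4 + 65.15 + 20.3 = 481 mol.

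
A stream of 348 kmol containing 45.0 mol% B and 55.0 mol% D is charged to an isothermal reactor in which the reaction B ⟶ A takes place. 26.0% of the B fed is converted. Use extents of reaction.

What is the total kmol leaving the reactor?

B reacted = 0.26 × 156.6 = 40.72 kmol; ν_B = −1, so ξ = 40.72/1 = 40.72 kmol.
Outlet amounts (n = n₀ + ν ξ):
  B: 156.6 − 1(40.72) = 115.9
  A: 0 + 1(40.72) = 40.72
  D: 191.4 (inert)
Total out = 115.9 + 40.72 + 191.4 = 348 kmol.

348 kmol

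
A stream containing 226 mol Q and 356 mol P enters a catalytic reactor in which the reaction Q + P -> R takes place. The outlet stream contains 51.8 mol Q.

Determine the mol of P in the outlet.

182 mol

For Q: n = n₀ − 1ξ → 51.8 = 226 − 1ξ, giving ξ = 174.2 mol.
Outlet amounts (n = n₀ + ν ξ):
  Q: 226 − 1(174.2) = 51.8
  P: 356 − 1(174.2) = 181.8
  R: 0 + 1(174.2) = 174.2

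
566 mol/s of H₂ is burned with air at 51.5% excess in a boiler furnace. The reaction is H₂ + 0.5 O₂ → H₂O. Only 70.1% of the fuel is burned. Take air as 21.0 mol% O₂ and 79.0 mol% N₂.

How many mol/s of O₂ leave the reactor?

230 mol/s

Stoichiometric O₂ = 0.5 × 566 = 283 mol/s; O₂ fed = 283 × 1.515 = 428.7 mol/s.
N₂ fed = 428.7 × 79/21 = 1613 mol/s.
Fuel reacted = 0.701 × 566 → ξ = 396.8 mol/s.
Outlet (n = n₀ + ν ξ):
  H₂: 566 − 1(396.8) = 169.2
  O₂: 428.7 − 0.5(396.8) = 230.4
  N₂: 1613 (inert)
  H₂O: 0 + 1(396.8) = 396.8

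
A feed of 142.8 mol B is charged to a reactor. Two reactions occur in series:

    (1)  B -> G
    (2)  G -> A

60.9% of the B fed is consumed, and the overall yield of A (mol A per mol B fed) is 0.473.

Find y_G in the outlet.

0.136

Conversion of B: B consumed = 1ξ₁ = 0.609 × 142.8 → ξ₁ = 86.97 mol.
Yield of A: 1ξ₂ / 142.8 = 0.473 → ξ₂ = 67.54 mol.
Outlet amounts (n = n₀ + Σ ν·ξ):
  B: 142.8 − 1(86.97) = 55.83
  G: 0 + 1(86.97) − 1(67.54) = 19.42
  A: 0 + 1(67.54) = 67.54
Total out = 142.8 mol; y_G = 19.42 / 142.8 = 0.136.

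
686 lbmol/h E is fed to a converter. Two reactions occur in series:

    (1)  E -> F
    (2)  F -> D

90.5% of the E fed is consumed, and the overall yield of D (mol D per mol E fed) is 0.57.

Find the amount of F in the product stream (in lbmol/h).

Conversion of E: E consumed = 1ξ₁ = 0.905 × 686 → ξ₁ = 620.8 lbmol/h.
Yield of D: 1ξ₂ / 686 = 0.57 → ξ₂ = 391 lbmol/h.
Outlet amounts (n = n₀ + Σ ν·ξ):
  E: 686 − 1(620.8) = 65.17
  F: 0 + 1(620.8) − 1(391) = 229.8
  D: 0 + 1(391) = 391

230 lbmol/h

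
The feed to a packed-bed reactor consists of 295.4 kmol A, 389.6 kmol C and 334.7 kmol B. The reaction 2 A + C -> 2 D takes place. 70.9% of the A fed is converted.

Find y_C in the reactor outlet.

0.311

A reacted = 0.709 × 295.4 = 209.4 kmol; ν_A = −2, so ξ = 209.4/2 = 104.7 kmol.
Outlet amounts (n = n₀ + ν ξ):
  A: 295.4 − 2(104.7) = 85.96
  C: 389.6 − 1(104.7) = 284.9
  D: 0 + 2(104.7) = 209.4
  B: 334.7 (inert)
Total out = 915 kmol; y_C = 284.9 / 915 = 0.3114.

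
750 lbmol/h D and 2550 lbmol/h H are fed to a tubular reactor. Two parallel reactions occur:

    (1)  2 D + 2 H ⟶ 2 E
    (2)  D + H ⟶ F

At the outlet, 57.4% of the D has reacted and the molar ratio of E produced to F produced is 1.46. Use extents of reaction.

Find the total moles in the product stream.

2870 lbmol/h

Conversion of D: D consumed = 0.574 × 750 = 430.5 lbmol/h = 2ξ₁ + 1ξ₂.
Selectivity: 2ξ₁ / (1ξ₂) = 1.46 → ξ₁ = 0.73 ξ₂.
Substitute: (2·0.73 + 1) ξ₂ = 430.5 → ξ₂ = 175 lbmol/h, ξ₁ = 127.7 lbmol/h.
Outlet amounts (n = n₀ + Σ ν·ξ):
  D: 750 − 2(127.7) − 1(175) = 319.5
  H: 2550 − 2(127.7) − 1(175) = 2120
  E: 0 + 2(127.7) = 255.5
  F: 0 + 1(175) = 175
Total out = 319.5 + 2120 + 255.5 + 175 = 2870 lbmol/h.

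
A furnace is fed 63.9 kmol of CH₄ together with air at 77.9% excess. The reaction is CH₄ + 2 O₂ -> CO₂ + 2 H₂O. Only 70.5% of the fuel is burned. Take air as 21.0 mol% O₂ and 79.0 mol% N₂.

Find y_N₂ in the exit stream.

0.746

Stoichiometric O₂ = 2 × 63.9 = 127.8 kmol; O₂ fed = 127.8 × 1.779 = 227.4 kmol.
N₂ fed = 227.4 × 79/21 = 855.3 kmol.
Fuel reacted = 0.705 × 63.9 → ξ = 45.05 kmol.
Outlet (n = n₀ + ν ξ):
  CH₄: 63.9 − 1(45.05) = 18.85
  O₂: 227.4 − 2(45.05) = 137.3
  N₂: 855.3 (inert)
  CO₂: 0 + 1(45.05) = 45.05
  H₂O: 0 + 2(45.05) = 90.1
Total out = 1147 kmol; y_N₂ = 855.3 / 1147 = 0.746.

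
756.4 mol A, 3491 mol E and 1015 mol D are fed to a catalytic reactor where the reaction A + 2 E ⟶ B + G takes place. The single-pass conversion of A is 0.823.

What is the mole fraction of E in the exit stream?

0.484

A reacted = 0.823 × 756.4 = 622.5 mol; ν_A = −1, so ξ = 622.5/1 = 622.5 mol.
Outlet amounts (n = n₀ + ν ξ):
  A: 756.4 − 1(622.5) = 133.9
  E: 3491 − 2(622.5) = 2246
  B: 0 + 1(622.5) = 622.5
  G: 0 + 1(622.5) = 622.5
  D: 1015 (inert)
Total out = 4640 mol; y_E = 2246 / 4640 = 0.4841.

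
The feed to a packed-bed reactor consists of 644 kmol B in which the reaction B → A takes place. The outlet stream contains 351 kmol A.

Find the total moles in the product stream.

For A: n = n₀ + 1ξ → 351 = 0 + 1ξ, giving ξ = 351 kmol.
Outlet amounts (n = n₀ + ν ξ):
  B: 644 − 1(351) = 293
  A: 0 + 1(351) = 351
Total out = 293 + 351 = 644 kmol.

644 kmol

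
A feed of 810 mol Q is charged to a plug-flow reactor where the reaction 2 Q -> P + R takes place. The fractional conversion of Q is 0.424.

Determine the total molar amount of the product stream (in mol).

810 mol

Q reacted = 0.424 × 810 = 343.4 mol; ν_Q = −2, so ξ = 343.4/2 = 171.7 mol.
Outlet amounts (n = n₀ + ν ξ):
  Q: 810 − 2(171.7) = 466.6
  P: 0 + 1(171.7) = 171.7
  R: 0 + 1(171.7) = 171.7
Total out = 466.6 + 171.7 + 171.7 = 810 mol.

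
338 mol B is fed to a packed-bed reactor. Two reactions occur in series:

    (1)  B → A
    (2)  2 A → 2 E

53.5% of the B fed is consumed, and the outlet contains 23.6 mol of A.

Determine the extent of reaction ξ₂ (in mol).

Conversion of B: B consumed = 1ξ₁ = 0.535 × 338 → ξ₁ = 180.8 mol.
A balance: n_A = 0 + 1ξ₁ − 2ξ₂ = 23.6 → ξ₂ = (1·180.8 − 23.6)/2 = 78.62 mol.
Outlet amounts (n = n₀ + Σ ν·ξ):
  B: 338 − 1(180.8) = 157.2
  A: 0 + 1(180.8) − 2(78.62) = 23.6
  E: 0 + 2(78.62) = 157.2

ξ₂ = 78.6 mol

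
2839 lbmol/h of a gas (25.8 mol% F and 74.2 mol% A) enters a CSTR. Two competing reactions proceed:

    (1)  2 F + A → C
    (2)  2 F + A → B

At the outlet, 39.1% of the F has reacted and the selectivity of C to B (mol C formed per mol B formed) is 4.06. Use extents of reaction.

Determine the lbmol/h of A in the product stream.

Conversion of F: F consumed = 0.391 × 732.5 = 286.4 lbmol/h = 2ξ₁ + 2ξ₂.
Selectivity: 1ξ₁ / (1ξ₂) = 4.06 → ξ₁ = 4.06 ξ₂.
Substitute: (2·4.06 + 2) ξ₂ = 286.4 → ξ₂ = 28.3 lbmol/h, ξ₁ = 114.9 lbmol/h.
Outlet amounts (n = n₀ + Σ ν·ξ):
  F: 732.5 − 2(114.9) − 2(28.3) = 446.1
  A: 2107 − 1(114.9) − 1(28.3) = 1963
  C: 0 + 1(114.9) = 114.9
  B: 0 + 1(28.3) = 28.3

1960 lbmol/h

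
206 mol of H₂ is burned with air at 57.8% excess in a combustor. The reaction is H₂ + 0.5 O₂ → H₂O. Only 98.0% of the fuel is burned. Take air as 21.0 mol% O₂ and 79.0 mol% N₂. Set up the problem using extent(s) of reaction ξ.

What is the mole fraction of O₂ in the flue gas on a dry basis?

0.091

Stoichiometric O₂ = 0.5 × 206 = 103 mol; O₂ fed = 103 × 1.578 = 162.5 mol.
N₂ fed = 162.5 × 79/21 = 611.4 mol.
Fuel reacted = 0.98 × 206 → ξ = 201.9 mol.
Outlet (n = n₀ + ν ξ):
  H₂: 206 − 1(201.9) = 4.12
  O₂: 162.5 − 0.5(201.9) = 61.59
  N₂: 611.4 (inert)
  H₂O: 0 + 1(201.9) = 201.9
Dry total = 677.2 mol; y_O₂ (dry) = 61.59 / 677.2 = 0.09096.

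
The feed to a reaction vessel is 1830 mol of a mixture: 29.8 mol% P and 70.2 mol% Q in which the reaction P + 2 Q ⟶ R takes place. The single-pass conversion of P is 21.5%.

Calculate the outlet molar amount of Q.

1050 mol

P reacted = 0.215 × 545.3 = 117.2 mol; ν_P = −1, so ξ = 117.2/1 = 117.2 mol.
Outlet amounts (n = n₀ + ν ξ):
  P: 545.3 − 1(117.2) = 428.1
  Q: 1285 − 2(117.2) = 1050
  R: 0 + 1(117.2) = 117.2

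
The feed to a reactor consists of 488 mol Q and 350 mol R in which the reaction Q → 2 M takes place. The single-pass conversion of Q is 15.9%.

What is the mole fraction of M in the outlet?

0.169

Q reacted = 0.159 × 488 = 77.59 mol; ν_Q = −1, so ξ = 77.59/1 = 77.59 mol.
Outlet amounts (n = n₀ + ν ξ):
  Q: 488 − 1(77.59) = 410.4
  M: 0 + 2(77.59) = 155.2
  R: 350 (inert)
Total out = 915.6 mol; y_M = 155.2 / 915.6 = 0.1695.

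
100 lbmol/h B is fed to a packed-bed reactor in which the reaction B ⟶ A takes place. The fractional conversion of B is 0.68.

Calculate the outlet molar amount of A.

B reacted = 0.68 × 100 = 68 lbmol/h; ν_B = −1, so ξ = 68/1 = 68 lbmol/h.
Outlet amounts (n = n₀ + ν ξ):
  B: 100 − 1(68) = 32
  A: 0 + 1(68) = 68

68 lbmol/h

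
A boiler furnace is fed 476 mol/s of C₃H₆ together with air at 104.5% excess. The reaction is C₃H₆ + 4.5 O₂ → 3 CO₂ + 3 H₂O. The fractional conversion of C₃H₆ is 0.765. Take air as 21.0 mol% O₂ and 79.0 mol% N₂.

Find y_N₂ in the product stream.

0.766

Stoichiometric O₂ = 4.5 × 476 = 2142 mol/s; O₂ fed = 2142 × 2.045 = 4380 mol/s.
N₂ fed = 4380 × 79/21 = 16480 mol/s.
Fuel reacted = 0.765 × 476 → ξ = 364.1 mol/s.
Outlet (n = n₀ + ν ξ):
  C₃H₆: 476 − 1(364.1) = 111.9
  O₂: 4380 − 4.5(364.1) = 2742
  N₂: 16480 (inert)
  CO₂: 0 + 3(364.1) = 1092
  H₂O: 0 + 3(364.1) = 1092
Total out = 21520 mol/s; y_N₂ = 16480 / 21520 = 0.7658.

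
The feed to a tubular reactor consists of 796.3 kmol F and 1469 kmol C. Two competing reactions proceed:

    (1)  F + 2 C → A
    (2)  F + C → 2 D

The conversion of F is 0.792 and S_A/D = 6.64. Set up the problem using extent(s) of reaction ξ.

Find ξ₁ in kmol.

ξ₁ = 587 kmol

Conversion of F: F consumed = 0.792 × 796.3 = 630.7 kmol = 1ξ₁ + 1ξ₂.
Selectivity: 1ξ₁ / (2ξ₂) = 6.64 → ξ₁ = 13.28 ξ₂.
Substitute: (1·13.28 + 1) ξ₂ = 630.7 → ξ₂ = 44.16 kmol, ξ₁ = 586.5 kmol.
Outlet amounts (n = n₀ + Σ ν·ξ):
  F: 796.3 − 1(586.5) − 1(44.16) = 165.6
  C: 1469 − 2(586.5) − 1(44.16) = 251.8
  A: 0 + 1(586.5) = 586.5
  D: 0 + 2(44.16) = 88.33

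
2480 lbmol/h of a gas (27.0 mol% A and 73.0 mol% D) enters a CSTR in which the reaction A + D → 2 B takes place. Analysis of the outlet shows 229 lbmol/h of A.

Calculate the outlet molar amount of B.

881 lbmol/h

For A: n = n₀ − 1ξ → 229 = 669.6 − 1ξ, giving ξ = 440.6 lbmol/h.
Outlet amounts (n = n₀ + ν ξ):
  A: 669.6 − 1(440.6) = 229
  D: 1810 − 1(440.6) = 1370
  B: 0 + 2(440.6) = 881.2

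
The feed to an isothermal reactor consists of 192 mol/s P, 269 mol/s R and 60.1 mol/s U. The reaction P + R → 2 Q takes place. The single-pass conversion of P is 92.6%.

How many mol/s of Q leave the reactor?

P reacted = 0.926 × 192 = 177.8 mol/s; ν_P = −1, so ξ = 177.8/1 = 177.8 mol/s.
Outlet amounts (n = n₀ + ν ξ):
  P: 192 − 1(177.8) = 14.21
  R: 269 − 1(177.8) = 91.21
  Q: 0 + 2(177.8) = 355.6
  U: 60.1 (inert)

356 mol/s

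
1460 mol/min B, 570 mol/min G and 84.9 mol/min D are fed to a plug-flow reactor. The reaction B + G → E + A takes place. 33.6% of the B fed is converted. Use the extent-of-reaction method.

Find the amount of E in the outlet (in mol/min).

B reacted = 0.336 × 1460 = 490.6 mol/min; ν_B = −1, so ξ = 490.6/1 = 490.6 mol/min.
Outlet amounts (n = n₀ + ν ξ):
  B: 1460 − 1(490.6) = 969.4
  G: 570 − 1(490.6) = 79.44
  E: 0 + 1(490.6) = 490.6
  A: 0 + 1(490.6) = 490.6
  D: 84.9 (inert)

491 mol/min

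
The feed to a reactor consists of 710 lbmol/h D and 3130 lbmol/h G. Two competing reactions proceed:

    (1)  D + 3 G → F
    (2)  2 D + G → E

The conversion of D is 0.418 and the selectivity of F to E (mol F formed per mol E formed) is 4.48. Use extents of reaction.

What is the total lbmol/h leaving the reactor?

3130 lbmol/h

Conversion of D: D consumed = 0.418 × 710 = 296.8 lbmol/h = 1ξ₁ + 2ξ₂.
Selectivity: 1ξ₁ / (1ξ₂) = 4.48 → ξ₁ = 4.48 ξ₂.
Substitute: (1·4.48 + 2) ξ₂ = 296.8 → ξ₂ = 45.8 lbmol/h, ξ₁ = 205.2 lbmol/h.
Outlet amounts (n = n₀ + Σ ν·ξ):
  D: 710 − 1(205.2) − 2(45.8) = 413.2
  G: 3130 − 3(205.2) − 1(45.8) = 2469
  F: 0 + 1(205.2) = 205.2
  E: 0 + 1(45.8) = 45.8
Total out = 413.2 + 2469 + 205.2 + 45.8 = 3133 lbmol/h.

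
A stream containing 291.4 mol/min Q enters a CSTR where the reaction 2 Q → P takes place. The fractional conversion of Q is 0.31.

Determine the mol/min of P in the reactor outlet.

45.2 mol/min

Q reacted = 0.31 × 291.4 = 90.33 mol/min; ν_Q = −2, so ξ = 90.33/2 = 45.17 mol/min.
Outlet amounts (n = n₀ + ν ξ):
  Q: 291.4 − 2(45.17) = 201.1
  P: 0 + 1(45.17) = 45.17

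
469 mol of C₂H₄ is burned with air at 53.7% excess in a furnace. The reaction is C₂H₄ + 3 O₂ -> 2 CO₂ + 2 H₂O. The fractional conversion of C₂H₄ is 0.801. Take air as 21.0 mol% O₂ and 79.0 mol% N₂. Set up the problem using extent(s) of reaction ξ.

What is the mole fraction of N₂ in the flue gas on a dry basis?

Stoichiometric O₂ = 3 × 469 = 1407 mol; O₂ fed = 1407 × 1.537 = 2163 mol.
N₂ fed = 2163 × 79/21 = 8135 mol.
Fuel reacted = 0.801 × 469 → ξ = 375.7 mol.
Outlet (n = n₀ + ν ξ):
  C₂H₄: 469 − 1(375.7) = 93.33
  O₂: 2163 − 3(375.7) = 1036
  N₂: 8135 (inert)
  CO₂: 0 + 2(375.7) = 751.3
  H₂O: 0 + 2(375.7) = 751.3
Dry total = 10020 mol; y_N₂ (dry) = 8135 / 10020 = 0.8123.

0.812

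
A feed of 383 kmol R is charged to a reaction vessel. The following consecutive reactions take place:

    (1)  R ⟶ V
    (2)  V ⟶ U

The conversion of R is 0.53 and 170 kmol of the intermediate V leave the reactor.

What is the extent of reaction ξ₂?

ξ₂ = 33 kmol

Conversion of R: R consumed = 1ξ₁ = 0.53 × 383 → ξ₁ = 203 kmol.
V balance: n_V = 0 + 1ξ₁ − 1ξ₂ = 170 → ξ₂ = (1·203 − 170)/1 = 32.99 kmol.
Outlet amounts (n = n₀ + Σ ν·ξ):
  R: 383 − 1(203) = 180
  V: 0 + 1(203) − 1(32.99) = 170
  U: 0 + 1(32.99) = 32.99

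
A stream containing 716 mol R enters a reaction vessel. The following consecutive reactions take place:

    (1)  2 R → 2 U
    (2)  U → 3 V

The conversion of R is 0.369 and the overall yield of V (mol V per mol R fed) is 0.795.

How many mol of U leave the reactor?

74.5 mol

Conversion of R: R consumed = 2ξ₁ = 0.369 × 716 → ξ₁ = 132.1 mol.
Yield of V: 3ξ₂ / 716 = 0.795 → ξ₂ = 189.7 mol.
Outlet amounts (n = n₀ + Σ ν·ξ):
  R: 716 − 2(132.1) = 451.8
  U: 0 + 2(132.1) − 1(189.7) = 74.46
  V: 0 + 3(189.7) = 569.2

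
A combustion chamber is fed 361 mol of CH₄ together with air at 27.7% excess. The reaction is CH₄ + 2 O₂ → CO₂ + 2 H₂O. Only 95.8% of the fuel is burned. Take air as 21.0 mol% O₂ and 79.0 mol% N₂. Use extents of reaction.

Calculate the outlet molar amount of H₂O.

692 mol

Stoichiometric O₂ = 2 × 361 = 722 mol; O₂ fed = 722 × 1.277 = 922 mol.
N₂ fed = 922 × 79/21 = 3468 mol.
Fuel reacted = 0.958 × 361 → ξ = 345.8 mol.
Outlet (n = n₀ + ν ξ):
  CH₄: 361 − 1(345.8) = 15.16
  O₂: 922 − 2(345.8) = 230.3
  N₂: 3468 (inert)
  CO₂: 0 + 1(345.8) = 345.8
  H₂O: 0 + 2(345.8) = 691.7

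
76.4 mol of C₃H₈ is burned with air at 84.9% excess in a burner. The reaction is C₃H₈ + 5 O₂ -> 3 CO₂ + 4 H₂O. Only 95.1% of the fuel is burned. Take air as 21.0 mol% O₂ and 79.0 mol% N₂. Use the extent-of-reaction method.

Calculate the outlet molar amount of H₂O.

Stoichiometric O₂ = 5 × 76.4 = 382 mol; O₂ fed = 382 × 1.849 = 706.3 mol.
N₂ fed = 706.3 × 79/21 = 2657 mol.
Fuel reacted = 0.951 × 76.4 → ξ = 72.66 mol.
Outlet (n = n₀ + ν ξ):
  C₃H₈: 76.4 − 1(72.66) = 3.744
  O₂: 706.3 − 5(72.66) = 343
  N₂: 2657 (inert)
  CO₂: 0 + 3(72.66) = 218
  H₂O: 0 + 4(72.66) = 290.6

291 mol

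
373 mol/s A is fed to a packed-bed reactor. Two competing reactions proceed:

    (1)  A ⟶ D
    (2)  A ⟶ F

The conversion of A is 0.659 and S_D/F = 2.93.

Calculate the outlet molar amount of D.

183 mol/s

Conversion of A: A consumed = 0.659 × 373 = 245.8 mol/s = 1ξ₁ + 1ξ₂.
Selectivity: 1ξ₁ / (1ξ₂) = 2.93 → ξ₁ = 2.93 ξ₂.
Substitute: (1·2.93 + 1) ξ₂ = 245.8 → ξ₂ = 62.55 mol/s, ξ₁ = 183.3 mol/s.
Outlet amounts (n = n₀ + Σ ν·ξ):
  A: 373 − 1(183.3) − 1(62.55) = 127.2
  D: 0 + 1(183.3) = 183.3
  F: 0 + 1(62.55) = 62.55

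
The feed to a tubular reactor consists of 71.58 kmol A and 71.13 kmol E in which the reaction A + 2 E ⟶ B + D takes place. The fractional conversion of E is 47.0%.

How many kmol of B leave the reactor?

16.7 kmol

E reacted = 0.47 × 71.13 = 33.43 kmol; ν_E = −2, so ξ = 33.43/2 = 16.72 kmol.
Outlet amounts (n = n₀ + ν ξ):
  A: 71.58 − 1(16.72) = 54.86
  E: 71.13 − 2(16.72) = 37.7
  B: 0 + 1(16.72) = 16.72
  D: 0 + 1(16.72) = 16.72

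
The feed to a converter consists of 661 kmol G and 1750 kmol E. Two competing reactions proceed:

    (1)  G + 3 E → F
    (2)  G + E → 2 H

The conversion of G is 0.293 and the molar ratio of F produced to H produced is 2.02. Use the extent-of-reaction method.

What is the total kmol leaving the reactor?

Conversion of G: G consumed = 0.293 × 661 = 193.7 kmol = 1ξ₁ + 1ξ₂.
Selectivity: 1ξ₁ / (2ξ₂) = 2.02 → ξ₁ = 4.04 ξ₂.
Substitute: (1·4.04 + 1) ξ₂ = 193.7 → ξ₂ = 38.43 kmol, ξ₁ = 155.2 kmol.
Outlet amounts (n = n₀ + Σ ν·ξ):
  G: 661 − 1(155.2) − 1(38.43) = 467.3
  E: 1750 − 3(155.2) − 1(38.43) = 1246
  F: 0 + 1(155.2) = 155.2
  H: 0 + 2(38.43) = 76.85
Total out = 467.3 + 1246 + 155.2 + 76.85 = 1945 kmol.

1950 kmol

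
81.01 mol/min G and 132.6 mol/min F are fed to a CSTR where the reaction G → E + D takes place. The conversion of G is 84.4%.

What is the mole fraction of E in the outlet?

0.242

G reacted = 0.844 × 81.01 = 68.37 mol/min; ν_G = −1, so ξ = 68.37/1 = 68.37 mol/min.
Outlet amounts (n = n₀ + ν ξ):
  G: 81.01 − 1(68.37) = 12.64
  E: 0 + 1(68.37) = 68.37
  D: 0 + 1(68.37) = 68.37
  F: 132.6 (inert)
Total out = 282 mol/min; y_E = 68.37 / 282 = 0.2425.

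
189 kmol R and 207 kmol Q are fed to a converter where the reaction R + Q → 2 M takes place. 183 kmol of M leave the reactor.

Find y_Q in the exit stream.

For M: n = n₀ + 2ξ → 183 = 0 + 2ξ, giving ξ = 91.5 kmol.
Outlet amounts (n = n₀ + ν ξ):
  R: 189 − 1(91.5) = 97.5
  Q: 207 − 1(91.5) = 115.5
  M: 0 + 2(91.5) = 183
Total out = 396 kmol; y_Q = 115.5 / 396 = 0.2917.

0.292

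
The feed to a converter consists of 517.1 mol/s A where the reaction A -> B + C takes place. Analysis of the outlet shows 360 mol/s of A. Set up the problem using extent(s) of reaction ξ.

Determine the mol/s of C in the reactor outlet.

157 mol/s

For A: n = n₀ − 1ξ → 360 = 517.1 − 1ξ, giving ξ = 157.1 mol/s.
Outlet amounts (n = n₀ + ν ξ):
  A: 517.1 − 1(157.1) = 360
  B: 0 + 1(157.1) = 157.1
  C: 0 + 1(157.1) = 157.1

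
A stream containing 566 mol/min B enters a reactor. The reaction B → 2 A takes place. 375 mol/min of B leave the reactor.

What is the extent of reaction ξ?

For B: n = n₀ − 1ξ → 375 = 566 − 1ξ, giving ξ = 191 mol/min.
Outlet amounts (n = n₀ + ν ξ):
  B: 566 − 1(191) = 375
  A: 0 + 2(191) = 382

ξ = 191 mol/min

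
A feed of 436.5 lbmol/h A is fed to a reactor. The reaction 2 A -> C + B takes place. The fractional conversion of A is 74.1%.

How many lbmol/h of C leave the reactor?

162 lbmol/h

A reacted = 0.741 × 436.5 = 323.4 lbmol/h; ν_A = −2, so ξ = 323.4/2 = 161.7 lbmol/h.
Outlet amounts (n = n₀ + ν ξ):
  A: 436.5 − 2(161.7) = 113.1
  C: 0 + 1(161.7) = 161.7
  B: 0 + 1(161.7) = 161.7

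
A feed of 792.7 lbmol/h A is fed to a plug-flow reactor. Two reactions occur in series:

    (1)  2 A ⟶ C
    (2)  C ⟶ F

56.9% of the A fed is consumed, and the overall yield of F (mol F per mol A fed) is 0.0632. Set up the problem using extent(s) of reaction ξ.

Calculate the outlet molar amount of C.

Conversion of A: A consumed = 2ξ₁ = 0.569 × 792.7 → ξ₁ = 225.5 lbmol/h.
Yield of F: 1ξ₂ / 792.7 = 0.0632 → ξ₂ = 50.1 lbmol/h.
Outlet amounts (n = n₀ + Σ ν·ξ):
  A: 792.7 − 2(225.5) = 341.7
  C: 0 + 1(225.5) − 1(50.1) = 175.4
  F: 0 + 1(50.1) = 50.1

175 lbmol/h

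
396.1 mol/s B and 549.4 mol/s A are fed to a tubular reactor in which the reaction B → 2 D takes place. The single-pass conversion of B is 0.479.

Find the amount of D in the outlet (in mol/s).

B reacted = 0.479 × 396.1 = 189.7 mol/s; ν_B = −1, so ξ = 189.7/1 = 189.7 mol/s.
Outlet amounts (n = n₀ + ν ξ):
  B: 396.1 − 1(189.7) = 206.4
  D: 0 + 2(189.7) = 379.5
  A: 549.4 (inert)

379 mol/s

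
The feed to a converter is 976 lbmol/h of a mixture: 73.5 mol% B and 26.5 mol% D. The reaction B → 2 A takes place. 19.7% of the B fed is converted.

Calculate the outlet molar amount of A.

B reacted = 0.197 × 717.4 = 141.3 lbmol/h; ν_B = −1, so ξ = 141.3/1 = 141.3 lbmol/h.
Outlet amounts (n = n₀ + ν ξ):
  B: 717.4 − 1(141.3) = 576
  A: 0 + 2(141.3) = 282.6
  D: 258.6 (inert)

283 lbmol/h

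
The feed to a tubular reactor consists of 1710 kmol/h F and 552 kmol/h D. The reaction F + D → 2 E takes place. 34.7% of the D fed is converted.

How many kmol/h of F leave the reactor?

1520 kmol/h

D reacted = 0.347 × 552 = 191.5 kmol/h; ν_D = −1, so ξ = 191.5/1 = 191.5 kmol/h.
Outlet amounts (n = n₀ + ν ξ):
  F: 1710 − 1(191.5) = 1518
  D: 552 − 1(191.5) = 360.5
  E: 0 + 2(191.5) = 383.1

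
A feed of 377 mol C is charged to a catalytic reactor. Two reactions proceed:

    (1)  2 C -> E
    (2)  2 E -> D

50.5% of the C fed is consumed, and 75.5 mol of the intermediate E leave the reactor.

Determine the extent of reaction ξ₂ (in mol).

Conversion of C: C consumed = 2ξ₁ = 0.505 × 377 → ξ₁ = 95.19 mol.
E balance: n_E = 0 + 1ξ₁ − 2ξ₂ = 75.5 → ξ₂ = (1·95.19 − 75.5)/2 = 9.846 mol.
Outlet amounts (n = n₀ + Σ ν·ξ):
  C: 377 − 2(95.19) = 186.6
  E: 0 + 1(95.19) − 2(9.846) = 75.5
  D: 0 + 1(9.846) = 9.846

ξ₂ = 9.85 mol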